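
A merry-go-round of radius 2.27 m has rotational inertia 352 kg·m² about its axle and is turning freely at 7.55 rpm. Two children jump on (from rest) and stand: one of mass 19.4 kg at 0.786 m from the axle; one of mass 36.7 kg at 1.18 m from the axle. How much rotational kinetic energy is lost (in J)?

No external torque acts about the axle; L_before = L_after.
Added inertia Σmr² = (19.4)(0.786)² + (36.7)(1.18)² = 63.09 kg·m²; I_f = 352.0 + 63.09 = 415.1 kg·m².
ω_f = I_p ω_i / I_f = (352.0)(7.55) / 415.1 = 6.403 rpm.
KE_i = ½(352.0)(0.7906 rad/s)² = 110.0 J; KE_f = ½(415.1)(0.6705)² = 93.30 J.

energy lost ≈ 16.7 J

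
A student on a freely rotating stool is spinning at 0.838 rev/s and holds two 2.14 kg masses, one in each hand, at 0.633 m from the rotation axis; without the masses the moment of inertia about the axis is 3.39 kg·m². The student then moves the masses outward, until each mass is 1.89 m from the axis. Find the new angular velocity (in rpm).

ω₂ ≈ 13.7 rpm

Angular momentum about the spin axis is conserved since the torque about it is zero.
I₁ = 3.39 + 2(2.14)(0.633)² = 5.105 kg·m²; I₂ = 3.39 + 2(2.14)(1.89)² = 18.68 kg·m².
ω₂ = I₁ω₁ / I₂ = (5.105)(0.838 rev/s) / (18.68) = 0.2290 rev/s = 13.74 rpm.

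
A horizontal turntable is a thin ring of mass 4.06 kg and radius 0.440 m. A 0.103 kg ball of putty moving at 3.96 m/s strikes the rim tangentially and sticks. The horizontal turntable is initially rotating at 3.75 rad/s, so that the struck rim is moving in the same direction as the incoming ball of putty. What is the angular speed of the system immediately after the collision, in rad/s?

|ω_f| ≈ 3.88 rad/s

About the axle the impulsive forces during the collision are internal, so angular momentum about that axis is conserved.
I_p = (4.06)(0.440)² = 0.7860 kg·m². Taking the sense of the ball of putty's angular momentum as positive, L_{ball} = m v R = (0.103)(3.96)(0.440) = 0.1795 kg·m²/s.
L_i = +I_p ω_p + m v R = +(0.7860)(3.75) + 0.1795 = 3.127 kg·m²/s.
After sticking, I_f = I_p + m R² = 0.7860 + (0.103)(0.440)² = 0.8060 kg·m².
ω_f = L_i / I_f = 3.127 / 0.8060 = 3.880 rad/s.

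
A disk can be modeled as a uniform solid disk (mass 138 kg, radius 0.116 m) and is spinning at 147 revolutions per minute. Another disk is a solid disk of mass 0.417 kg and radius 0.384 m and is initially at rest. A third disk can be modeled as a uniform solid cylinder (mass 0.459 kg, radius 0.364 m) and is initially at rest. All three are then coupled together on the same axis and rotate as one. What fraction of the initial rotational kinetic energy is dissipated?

The coupling torques are internal; angular momentum about the shared axis is conserved.
Moments of inertia: I_A = ½(138)(0.116)² = 0.9285 kg·m²; I_B = ½(0.417)(0.384)² = 0.03074 kg·m²; I_C = ½(0.459)(0.364)² = 0.03041 kg·m².
Taking A's sense as positive: L = (0.9285)(147) = 136.5 kg·m²·rpm.
Combined I = 0.9285 + 0.03074 + 0.03041 = 0.9896 kg·m².
ω_f = L / I = 136.5 / 0.9896 = 137.9 rpm.
KE_i = ½ΣIω² = 110.0 J; KE_f = ½(0.9896)(14.44)² = 103.2 J.
Fraction dissipated = (KE_i − KE_f)/KE_i = 0.06179.

fraction ≈ 0.0618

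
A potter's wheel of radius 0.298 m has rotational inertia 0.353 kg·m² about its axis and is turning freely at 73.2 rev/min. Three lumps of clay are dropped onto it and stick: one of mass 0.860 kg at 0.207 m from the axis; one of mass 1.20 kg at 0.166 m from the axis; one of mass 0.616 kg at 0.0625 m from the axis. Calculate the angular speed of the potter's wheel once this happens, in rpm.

No external torque acts about the axis; L_before = L_after.
Added inertia Σmr² = (0.860)(0.207)² + (1.20)(0.166)² + (0.616)(0.0625)² = 0.07232 kg·m²; I_f = 0.3530 + 0.07232 = 0.4253 kg·m².
ω_f = I_p ω_i / I_f = (0.3530)(73.2) / 0.4253 = 60.75 rpm.

ω_f ≈ 60.8 rpm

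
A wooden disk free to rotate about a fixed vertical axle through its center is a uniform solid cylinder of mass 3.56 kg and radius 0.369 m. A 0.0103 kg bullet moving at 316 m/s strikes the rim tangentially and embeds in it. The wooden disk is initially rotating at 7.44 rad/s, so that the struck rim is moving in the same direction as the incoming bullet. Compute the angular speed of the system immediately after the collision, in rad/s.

|ω_f| ≈ 12.3 rad/s

About the axle the impulsive forces during the collision are internal, so angular momentum about that axis is conserved.
I_p = ½(3.56)(0.369)² = 0.2424 kg·m². Taking the sense of the bullet's angular momentum as positive, L_{bullet} = m v R = (0.0103)(316)(0.369) = 1.201 kg·m²/s.
L_i = +I_p ω_p + m v R = +(0.2424)(7.44) + 1.201 = 3.004 kg·m²/s.
After sticking, I_f = I_p + m R² = 0.2424 + (0.0103)(0.369)² = 0.2438 kg·m².
ω_f = L_i / I_f = 3.004 / 0.2438 = 12.32 rad/s.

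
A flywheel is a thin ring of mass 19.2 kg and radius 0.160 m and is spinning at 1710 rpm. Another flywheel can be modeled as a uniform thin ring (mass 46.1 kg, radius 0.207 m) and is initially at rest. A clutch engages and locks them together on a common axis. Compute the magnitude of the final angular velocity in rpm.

The coupling torques are internal; angular momentum about the shared axis is conserved.
Moments of inertia: I_A = (19.2)(0.160)² = 0.4915 kg·m²; I_B = (46.1)(0.207)² = 1.975 kg·m².
Taking A's sense as positive: L = (0.4915)(1710) = 840.5 kg·m²·rpm.
Combined I = 0.4915 + 1.975 = 2.467 kg·m².
ω_f = L / I = 840.5 / 2.467 = 340.7 rpm.

|ω_f| ≈ 341 rpm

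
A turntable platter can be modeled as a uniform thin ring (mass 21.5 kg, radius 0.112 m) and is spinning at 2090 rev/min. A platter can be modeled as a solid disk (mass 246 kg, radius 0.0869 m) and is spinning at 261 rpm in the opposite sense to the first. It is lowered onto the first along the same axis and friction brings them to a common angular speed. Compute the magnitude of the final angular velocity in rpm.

No external torque acts about the common axis, so total angular momentum is conserved.
Moments of inertia: I_A = (21.5)(0.112)² = 0.2697 kg·m²; I_B = ½(246)(0.0869)² = 0.9288 kg·m².
Taking A's sense as positive: L = (0.2697)(2090) − (0.9288)(261) = 321.2 kg·m²·rpm.
Combined I = 0.2697 + 0.9288 = 1.199 kg·m².
ω_f = L / I = 321.2 / 1.199 = 268.0 rpm.

|ω_f| ≈ 268 rpm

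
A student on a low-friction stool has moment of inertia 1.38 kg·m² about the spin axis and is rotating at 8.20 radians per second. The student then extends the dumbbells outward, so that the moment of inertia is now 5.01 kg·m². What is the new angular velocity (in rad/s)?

ω₂ ≈ 2.26 rad/s

No external torque acts about the spin axis, so angular momentum is conserved.
ω₂ = I₁ω₁ / I₂ = (1.380)(8.20 rad/s) / (5.010) = 2.259 rad/s.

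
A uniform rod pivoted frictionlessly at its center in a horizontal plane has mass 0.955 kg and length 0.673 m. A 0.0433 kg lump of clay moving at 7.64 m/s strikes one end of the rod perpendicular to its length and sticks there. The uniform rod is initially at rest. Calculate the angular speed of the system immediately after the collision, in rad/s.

The axle reaction passes through the pivot and exerts no torque about it; angular momentum about the pivot is conserved through the impact.
I_p = (1/12)(0.955)(0.673)² = 0.03605 kg·m². Taking the sense of the lump of clay's angular momentum as positive, L_{lump} = m v R = (0.0433)(7.64)(0.673/2) = 0.1113 kg·m²/s.
L_i = 0 + 0.1113 = 0.1113 kg·m²/s.
After sticking, I_f = I_p + m R² = 0.03605 + (0.0433)(0.673/2)² = 0.04095 kg·m².
ω_f = L_i / I_f = 0.1113 / 0.04095 = 2.718 rad/s.

|ω_f| ≈ 2.72 rad/s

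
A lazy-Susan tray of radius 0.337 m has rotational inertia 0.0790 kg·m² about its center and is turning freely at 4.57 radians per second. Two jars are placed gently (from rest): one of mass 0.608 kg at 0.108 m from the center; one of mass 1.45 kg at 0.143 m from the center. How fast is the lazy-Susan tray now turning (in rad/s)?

No external torque acts about the center; L_before = L_after.
Added inertia Σmr² = (0.608)(0.108)² + (1.45)(0.143)² = 0.03674 kg·m²; I_f = 0.07900 + 0.03674 = 0.1157 kg·m².
ω_f = I_p ω_i / I_f = (0.07900)(4.57) / 0.1157 = 3.119 rad/s.

ω_f ≈ 3.12 rad/s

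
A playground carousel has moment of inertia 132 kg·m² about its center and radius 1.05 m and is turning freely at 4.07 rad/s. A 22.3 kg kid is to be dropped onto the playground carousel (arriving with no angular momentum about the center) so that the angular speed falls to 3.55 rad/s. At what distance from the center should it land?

The added mass arrives with no angular momentum about the center, and any external torque about the center is negligible, so the system's angular momentum is conserved.
I_p ω_i = (I_p + m r²) ω_f ⇒ m r² = I_p(ω_i/ω_f − 1) = 132.0(4.07/3.55 − 1) = 19.34 kg·m².
r = √(19.34/22.3) = 0.9312 m.

r ≈ 0.931 m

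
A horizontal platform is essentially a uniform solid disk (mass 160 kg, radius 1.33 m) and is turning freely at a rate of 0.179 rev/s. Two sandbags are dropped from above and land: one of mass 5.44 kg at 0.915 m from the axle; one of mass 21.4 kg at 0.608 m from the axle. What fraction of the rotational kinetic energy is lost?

The added mass arrives with no angular momentum about the axle, and any external torque about the axle is negligible, so the system's angular momentum is conserved.
I_p = ½(160)(1.33)² = 141.5 kg·m².
Added inertia Σmr² = (5.44)(0.915)² + (21.4)(0.608)² = 12.47 kg·m²; I_f = 141.5 + 12.47 = 154.0 kg·m².
ω_f = I_p ω_i / I_f = (141.5)(0.179) / 154.0 = 0.1645 rev/s.
KE_i = ½(141.5)(1.125 rad/s)² = 89.50 J; KE_f = ½(154.0)(1.034)² = 82.26 J.
Fraction lost = 0.08096.

fraction ≈ 0.0810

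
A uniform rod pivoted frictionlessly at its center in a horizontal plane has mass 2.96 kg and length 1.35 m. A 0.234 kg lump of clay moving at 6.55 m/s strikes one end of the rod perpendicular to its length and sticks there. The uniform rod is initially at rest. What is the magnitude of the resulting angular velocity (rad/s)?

About the pivot the impulsive forces during the collision are internal, so angular momentum about that axis is conserved.
I_p = (1/12)(2.96)(1.35)² = 0.4496 kg·m². Taking the sense of the lump of clay's angular momentum as positive, L_{lump} = m v R = (0.234)(6.55)(1.35/2) = 1.035 kg·m²/s.
L_i = 0 + 1.035 = 1.035 kg·m²/s.
After sticking, I_f = I_p + m R² = 0.4496 + (0.234)(1.35/2)² = 0.5562 kg·m².
ω_f = L_i / I_f = 1.035 / 0.5562 = 1.860 rad/s.

|ω_f| ≈ 1.86 rad/s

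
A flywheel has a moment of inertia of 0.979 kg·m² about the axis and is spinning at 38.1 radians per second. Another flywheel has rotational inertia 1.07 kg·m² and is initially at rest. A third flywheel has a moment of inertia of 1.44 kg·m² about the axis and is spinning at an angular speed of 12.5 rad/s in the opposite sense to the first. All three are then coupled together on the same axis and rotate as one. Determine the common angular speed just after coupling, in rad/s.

No external torque acts about the common axis, so total angular momentum is conserved.
Taking A's sense as positive: L = (0.9790)(38.1) − (1.440)(12.5) = 19.30 kg·m²·rad/s.
Combined I = 0.9790 + 1.070 + 1.440 = 3.489 kg·m².
ω_f = L / I = 19.30 / 3.489 = 5.532 rad/s.

|ω_f| ≈ 5.53 rad/s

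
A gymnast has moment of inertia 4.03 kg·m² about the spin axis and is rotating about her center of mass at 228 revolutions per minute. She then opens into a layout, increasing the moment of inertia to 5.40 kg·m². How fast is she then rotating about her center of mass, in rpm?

No external torque acts about the spin axis, so angular momentum is conserved.
ω₂ = I₁ω₁ / I₂ = (4.030)(228 rpm) / (5.400) = 170.2 rpm.

ω₂ ≈ 170 rpm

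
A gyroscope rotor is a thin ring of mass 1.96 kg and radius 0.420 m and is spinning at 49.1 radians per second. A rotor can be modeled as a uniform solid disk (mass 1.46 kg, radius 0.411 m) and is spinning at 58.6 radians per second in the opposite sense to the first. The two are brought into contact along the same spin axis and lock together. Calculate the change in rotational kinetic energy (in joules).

ΔKE ≈ -527 J

No external torque acts about the common axis, so total angular momentum is conserved.
Moments of inertia: I_A = (1.96)(0.420)² = 0.3457 kg·m²; I_B = ½(1.46)(0.411)² = 0.1233 kg·m².
Taking A's sense as positive: L = (0.3457)(49.1) − (0.1233)(58.6) = 9.750 kg·m²·rad/s.
Combined I = 0.3457 + 0.1233 = 0.4691 kg·m².
ω_f = L / I = 9.750 / 0.4691 = 20.79 rad/s.
KE_i = ½ΣIω² = 628.5 J; KE_f = ½(0.4691)(20.79)² = 101.3 J.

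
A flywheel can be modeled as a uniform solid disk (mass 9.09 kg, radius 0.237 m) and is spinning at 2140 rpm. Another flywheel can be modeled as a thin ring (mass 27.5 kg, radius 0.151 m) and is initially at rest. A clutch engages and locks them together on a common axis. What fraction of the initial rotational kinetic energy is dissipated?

fraction ≈ 0.711

No external torque acts about the common axis, so total angular momentum is conserved.
Moments of inertia: I_A = ½(9.09)(0.237)² = 0.2553 kg·m²; I_B = (27.5)(0.151)² = 0.6270 kg·m².
Taking A's sense as positive: L = (0.2553)(2140) = 546.3 kg·m²·rpm.
Combined I = 0.2553 + 0.6270 = 0.8823 kg·m².
ω_f = L / I = 546.3 / 0.8823 = 619.2 rpm.
KE_i = ½ΣIω² = 6410 J; KE_f = ½(0.8823)(64.84)² = 1855 J.
Fraction dissipated = (KE_i − KE_f)/KE_i = 0.7107.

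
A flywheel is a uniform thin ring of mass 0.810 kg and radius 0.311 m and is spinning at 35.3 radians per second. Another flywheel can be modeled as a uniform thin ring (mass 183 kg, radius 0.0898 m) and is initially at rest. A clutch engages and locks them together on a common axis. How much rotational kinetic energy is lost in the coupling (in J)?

ΔKE lost ≈ 46.4 J

The coupling torques are internal; angular momentum about the shared axis is conserved.
Moments of inertia: I_A = (0.810)(0.311)² = 0.07834 kg·m²; I_B = (183)(0.0898)² = 1.476 kg·m².
Taking A's sense as positive: L = (0.07834)(35.3) = 2.766 kg·m²·rad/s.
Combined I = 0.07834 + 1.476 = 1.554 kg·m².
ω_f = L / I = 2.766 / 1.554 = 1.780 rad/s.
KE_i = ½ΣIω² = 48.81 J; KE_f = ½(1.554)(1.780)² = 2.461 J.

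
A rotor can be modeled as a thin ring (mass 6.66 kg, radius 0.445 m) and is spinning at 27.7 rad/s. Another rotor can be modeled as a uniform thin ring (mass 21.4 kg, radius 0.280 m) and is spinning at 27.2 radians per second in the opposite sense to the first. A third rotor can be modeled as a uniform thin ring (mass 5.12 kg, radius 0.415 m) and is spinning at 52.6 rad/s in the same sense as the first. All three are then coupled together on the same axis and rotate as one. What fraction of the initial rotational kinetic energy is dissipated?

fraction ≈ 0.924

The coupling torques are internal; angular momentum about the shared axis is conserved.
Moments of inertia: I_A = (6.66)(0.445)² = 1.319 kg·m²; I_B = (21.4)(0.280)² = 1.678 kg·m²; I_C = (5.12)(0.415)² = 0.8818 kg·m².
Taking A's sense as positive: L = (1.319)(27.7) − (1.678)(27.2) + (0.8818)(52.6) = 37.28 kg·m²·rad/s.
Combined I = 1.319 + 1.678 + 0.8818 = 3.878 kg·m².
ω_f = L / I = 37.28 / 3.878 = 9.612 rad/s.
KE_i = ½ΣIω² = 2346 J; KE_f = ½(3.878)(9.612)² = 179.2 J.
Fraction dissipated = (KE_i − KE_f)/KE_i = 0.9236.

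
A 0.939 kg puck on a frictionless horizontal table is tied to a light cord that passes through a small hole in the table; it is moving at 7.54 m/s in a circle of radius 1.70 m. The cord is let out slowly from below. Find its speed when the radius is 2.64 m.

The only horizontal force on the mass is along the cord (radial), so it exerts no torque about the hole and angular momentum m v r is conserved.
v₂ = v₁ r₁ / r₂ = (7.54)(1.70) / (2.64) = 4.855 m/s.

v₂ ≈ 4.86 m/s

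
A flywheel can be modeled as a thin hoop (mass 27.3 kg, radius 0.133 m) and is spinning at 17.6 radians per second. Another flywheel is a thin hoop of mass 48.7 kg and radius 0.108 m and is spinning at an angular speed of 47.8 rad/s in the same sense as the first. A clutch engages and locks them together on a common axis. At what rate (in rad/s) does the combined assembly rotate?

No external torque acts about the common axis, so total angular momentum is conserved.
Moments of inertia: I_A = (27.3)(0.133)² = 0.4829 kg·m²; I_B = (48.7)(0.108)² = 0.5680 kg·m².
Taking A's sense as positive: L = (0.4829)(17.6) + (0.5680)(47.8) = 35.65 kg·m²·rad/s.
Combined I = 0.4829 + 0.5680 = 1.051 kg·m².
ω_f = L / I = 35.65 / 1.051 = 33.92 rad/s.

|ω_f| ≈ 33.9 rad/s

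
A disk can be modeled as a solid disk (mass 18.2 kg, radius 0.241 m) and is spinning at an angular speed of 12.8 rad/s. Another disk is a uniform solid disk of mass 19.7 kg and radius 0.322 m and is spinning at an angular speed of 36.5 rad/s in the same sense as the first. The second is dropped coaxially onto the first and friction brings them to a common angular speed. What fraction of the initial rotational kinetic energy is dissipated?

No external torque acts about the common axis, so total angular momentum is conserved.
Moments of inertia: I_A = ½(18.2)(0.241)² = 0.5285 kg·m²; I_B = ½(19.7)(0.322)² = 1.021 kg·m².
Taking A's sense as positive: L = (0.5285)(12.8) + (1.021)(36.5) = 44.04 kg·m²·rad/s.
Combined I = 0.5285 + 1.021 = 1.550 kg·m².
ω_f = L / I = 44.04 / 1.550 = 28.42 rad/s.
KE_i = ½ΣIω² = 723.6 J; KE_f = ½(1.550)(28.42)² = 625.8 J.
Fraction dissipated = (KE_i − KE_f)/KE_i = 0.1352.

fraction ≈ 0.135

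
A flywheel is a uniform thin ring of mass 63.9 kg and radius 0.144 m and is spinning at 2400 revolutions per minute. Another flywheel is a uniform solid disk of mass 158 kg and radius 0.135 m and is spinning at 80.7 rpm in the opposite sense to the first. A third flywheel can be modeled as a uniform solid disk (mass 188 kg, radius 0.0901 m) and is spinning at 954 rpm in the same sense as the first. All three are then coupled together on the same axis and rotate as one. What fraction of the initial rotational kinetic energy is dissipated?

The coupling torques are internal; angular momentum about the shared axis is conserved.
Moments of inertia: I_A = (63.9)(0.144)² = 1.325 kg·m²; I_B = ½(158)(0.135)² = 1.440 kg·m²; I_C = ½(188)(0.0901)² = 0.7631 kg·m².
Taking A's sense as positive: L = (1.325)(2400) − (1.440)(80.7) + (0.7631)(954) = 3792 kg·m²·rpm.
Combined I = 1.325 + 1.440 + 0.7631 = 3.528 kg·m².
ω_f = L / I = 3792 / 3.528 = 1075 rpm.
KE_i = ½ΣIω² = 45710 J; KE_f = ½(3.528)(112.6)² = 22350 J.
Fraction dissipated = (KE_i − KE_f)/KE_i = 0.5111.

fraction ≈ 0.511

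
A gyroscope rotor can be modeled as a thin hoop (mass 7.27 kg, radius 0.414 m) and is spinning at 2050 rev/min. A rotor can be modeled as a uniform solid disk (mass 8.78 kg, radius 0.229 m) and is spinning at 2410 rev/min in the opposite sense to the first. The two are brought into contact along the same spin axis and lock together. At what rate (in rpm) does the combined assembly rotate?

The coupling torques are internal; angular momentum about the shared axis is conserved.
Moments of inertia: I_A = (7.27)(0.414)² = 1.246 kg·m²; I_B = ½(8.78)(0.229)² = 0.2302 kg·m².
Taking A's sense as positive: L = (1.246)(2050) − (0.2302)(2410) = 2000 kg·m²·rpm.
Combined I = 1.246 + 0.2302 = 1.476 kg·m².
ω_f = L / I = 2000 / 1.476 = 1354 rpm.

|ω_f| ≈ 1350 rpm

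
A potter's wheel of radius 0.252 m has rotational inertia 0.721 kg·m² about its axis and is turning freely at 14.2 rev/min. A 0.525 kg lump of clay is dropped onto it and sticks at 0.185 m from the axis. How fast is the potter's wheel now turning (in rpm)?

ω_f ≈ 13.9 rpm

The added mass arrives with no angular momentum about the axis, and any external torque about the axis is negligible, so the system's angular momentum is conserved.
Added inertia Σmr² = (0.525)(0.185)² = 0.01797 kg·m²; I_f = 0.7210 + 0.01797 = 0.7390 kg·m².
ω_f = I_p ω_i / I_f = (0.7210)(14.2) / 0.7390 = 13.85 rpm.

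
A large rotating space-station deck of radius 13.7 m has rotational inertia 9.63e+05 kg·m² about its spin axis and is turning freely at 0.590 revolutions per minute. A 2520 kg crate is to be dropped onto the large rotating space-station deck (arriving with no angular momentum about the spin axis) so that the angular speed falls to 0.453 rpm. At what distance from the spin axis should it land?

r ≈ 10.8 m

No external torque acts about the spin axis; L_before = L_after.
I_p ω_i = (I_p + m r²) ω_f ⇒ m r² = I_p(ω_i/ω_f − 1) = 9.630e+05(0.590/0.453 − 1) = 2.912e+05 kg·m².
r = √(2.912e+05/2520) = 10.75 m.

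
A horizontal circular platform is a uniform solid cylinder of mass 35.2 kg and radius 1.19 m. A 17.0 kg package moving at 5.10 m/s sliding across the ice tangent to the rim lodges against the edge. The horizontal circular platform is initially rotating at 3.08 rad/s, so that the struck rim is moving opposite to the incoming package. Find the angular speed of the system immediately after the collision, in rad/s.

About the central axle the impulsive forces during the collision are internal, so angular momentum about that axis is conserved.
I_p = ½(35.2)(1.19)² = 24.92 kg·m². Taking the sense of the package's angular momentum as positive, L_{package} = m v R = (17.0)(5.10)(1.19) = 103.2 kg·m²/s.
L_i = −I_p ω_p + m v R = −(24.92)(3.08) + 103.2 = 26.41 kg·m²/s.
After sticking, I_f = I_p + m R² = 24.92 + (17.0)(1.19)² = 49.00 kg·m².
ω_f = L_i / I_f = 26.41 / 49.00 = 0.5390 rad/s.

|ω_f| ≈ 0.539 rad/s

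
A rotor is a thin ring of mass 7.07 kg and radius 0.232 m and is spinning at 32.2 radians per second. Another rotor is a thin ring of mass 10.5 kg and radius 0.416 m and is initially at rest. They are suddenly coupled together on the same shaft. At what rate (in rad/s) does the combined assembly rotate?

|ω_f| ≈ 5.58 rad/s

The coupling torques are internal; angular momentum about the shared axis is conserved.
Moments of inertia: I_A = (7.07)(0.232)² = 0.3805 kg·m²; I_B = (10.5)(0.416)² = 1.817 kg·m².
Taking A's sense as positive: L = (0.3805)(32.2) = 12.25 kg·m²·rad/s.
Combined I = 0.3805 + 1.817 = 2.198 kg·m².
ω_f = L / I = 12.25 / 2.198 = 5.576 rad/s.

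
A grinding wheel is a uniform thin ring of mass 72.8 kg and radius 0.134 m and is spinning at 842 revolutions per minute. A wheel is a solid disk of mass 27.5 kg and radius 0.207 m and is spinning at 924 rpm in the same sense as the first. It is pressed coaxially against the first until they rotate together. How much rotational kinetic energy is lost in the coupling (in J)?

ΔKE lost ≈ 15.0 J

No external torque acts about the common axis, so total angular momentum is conserved.
Moments of inertia: I_A = (72.8)(0.134)² = 1.307 kg·m²; I_B = ½(27.5)(0.207)² = 0.5892 kg·m².
Taking A's sense as positive: L = (1.307)(842) + (0.5892)(924) = 1645 kg·m²·rpm.
Combined I = 1.307 + 0.5892 = 1.896 kg·m².
ω_f = L / I = 1645 / 1.896 = 867.5 rpm.
KE_i = ½ΣIω² = 7840 J; KE_f = ½(1.896)(90.84)² = 7825 J.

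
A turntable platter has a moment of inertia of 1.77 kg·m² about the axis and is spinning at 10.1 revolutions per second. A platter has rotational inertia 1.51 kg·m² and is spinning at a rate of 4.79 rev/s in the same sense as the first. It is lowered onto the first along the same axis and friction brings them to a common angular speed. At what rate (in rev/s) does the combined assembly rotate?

The coupling torques are internal; angular momentum about the shared axis is conserved.
Taking A's sense as positive: L = (1.770)(10.1) + (1.510)(4.79) = 25.11 kg·m²·rev/s.
Combined I = 1.770 + 1.510 = 3.280 kg·m².
ω_f = L / I = 25.11 / 3.280 = 7.655 rev/s.

|ω_f| ≈ 7.66 rev/s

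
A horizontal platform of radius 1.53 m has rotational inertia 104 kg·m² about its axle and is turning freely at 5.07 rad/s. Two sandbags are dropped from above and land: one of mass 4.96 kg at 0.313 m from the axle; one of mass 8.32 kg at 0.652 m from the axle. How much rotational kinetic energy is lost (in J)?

energy lost ≈ 49.8 J

The added mass arrives with no angular momentum about the axle, and any external torque about the axle is negligible, so the system's angular momentum is conserved.
Added inertia Σmr² = (4.96)(0.313)² + (8.32)(0.652)² = 4.023 kg·m²; I_f = 104.0 + 4.023 = 108.0 kg·m².
ω_f = I_p ω_i / I_f = (104.0)(5.07) / 108.0 = 4.881 rad/s.
KE_i = ½(104.0)(5.070 rad/s)² = 1337 J; KE_f = ½(108.0)(4.881)² = 1287 J.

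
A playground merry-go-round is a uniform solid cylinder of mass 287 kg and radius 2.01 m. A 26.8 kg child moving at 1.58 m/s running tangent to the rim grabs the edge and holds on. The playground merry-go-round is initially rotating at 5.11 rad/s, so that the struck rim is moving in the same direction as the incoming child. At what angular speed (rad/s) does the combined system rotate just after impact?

About the axle the impulsive forces during the collision are internal, so angular momentum about that axis is conserved.
I_p = ½(287)(2.01)² = 579.8 kg·m². Taking the sense of the child's angular momentum as positive, L_{child} = m v R = (26.8)(1.58)(2.01) = 85.11 kg·m²/s.
L_i = +I_p ω_p + m v R = +(579.8)(5.11) + 85.11 = 3048 kg·m²/s.
After sticking, I_f = I_p + m R² = 579.8 + (26.8)(2.01)² = 688.0 kg·m².
ω_f = L_i / I_f = 3048 / 688.0 = 4.430 rad/s.

|ω_f| ≈ 4.43 rad/s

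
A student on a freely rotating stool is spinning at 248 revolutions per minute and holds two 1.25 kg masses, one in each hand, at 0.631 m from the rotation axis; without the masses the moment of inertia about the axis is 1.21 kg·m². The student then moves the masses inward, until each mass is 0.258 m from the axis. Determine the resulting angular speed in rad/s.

ω₂ ≈ 41.6 rad/s

With no external torque about the axis, L is conserved: I₁ω₁ = I₂ω₂.
I₁ = 1.21 + 2(1.25)(0.631)² = 2.205 kg·m²; I₂ = 1.21 + 2(1.25)(0.258)² = 1.376 kg·m².
ω₂ = I₁ω₁ / I₂ = (2.205)(248 rpm) / (1.376) = 397.4 rpm = 41.61 rad/s.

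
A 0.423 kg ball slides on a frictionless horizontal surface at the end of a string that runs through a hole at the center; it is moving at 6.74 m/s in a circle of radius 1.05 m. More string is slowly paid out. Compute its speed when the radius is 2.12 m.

v₂ ≈ 3.34 m/s

Central (radial) force ⇒ zero torque about the center ⇒ m v r is constant.
v₂ = v₁ r₁ / r₂ = (6.74)(1.05) / (2.12) = 3.338 m/s.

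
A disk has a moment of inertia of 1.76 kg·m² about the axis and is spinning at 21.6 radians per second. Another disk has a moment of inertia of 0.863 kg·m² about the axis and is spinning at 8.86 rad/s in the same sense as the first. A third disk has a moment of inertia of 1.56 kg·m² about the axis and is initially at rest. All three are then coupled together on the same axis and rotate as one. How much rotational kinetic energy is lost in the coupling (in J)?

ΔKE lost ≈ 195 J

The coupling torques are internal; angular momentum about the shared axis is conserved.
Taking A's sense as positive: L = (1.760)(21.6) + (0.8630)(8.86) = 45.66 kg·m²·rad/s.
Combined I = 1.760 + 0.8630 + 1.560 = 4.183 kg·m².
ω_f = L / I = 45.66 / 4.183 = 10.92 rad/s.
KE_i = ½ΣIω² = 444.4 J; KE_f = ½(4.183)(10.92)² = 249.2 J.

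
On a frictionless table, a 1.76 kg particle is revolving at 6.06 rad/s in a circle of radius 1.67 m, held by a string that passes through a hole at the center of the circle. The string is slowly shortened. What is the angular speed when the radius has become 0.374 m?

ω₂ ≈ 121 rad/s

No torque about the axis ⇒ m r₁² ω₁ = m r₂² ω₂.
ω₂ = ω₁ (r₁/r₂)² = (6.06)(1.67/0.374)² = 120.8 rad/s.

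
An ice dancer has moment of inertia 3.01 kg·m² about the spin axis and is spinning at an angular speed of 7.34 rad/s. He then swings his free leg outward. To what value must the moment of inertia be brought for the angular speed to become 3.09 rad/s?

No external torque acts about the spin axis, so angular momentum is conserved.
I₂ = I₁ω₁ / ω₂ = (3.01)(7.34) / (3.09) = 7.150 kg·m².

I₂ ≈ 7.15 kg·m²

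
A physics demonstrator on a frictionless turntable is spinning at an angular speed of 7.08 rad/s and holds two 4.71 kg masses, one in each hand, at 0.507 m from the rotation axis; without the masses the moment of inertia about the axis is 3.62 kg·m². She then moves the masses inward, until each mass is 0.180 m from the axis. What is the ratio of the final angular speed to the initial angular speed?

ω₂/ω₁ ≈ 1.54

Angular momentum about the spin axis is conserved since the torque about it is zero.
I₁ = 3.62 + 2(4.71)(0.507)² = 6.041 kg·m²; I₂ = 3.62 + 2(4.71)(0.180)² = 3.925 kg·m².
ω₂/ω₁ = I₁/I₂ = 6.041 / 3.925 = 1.539.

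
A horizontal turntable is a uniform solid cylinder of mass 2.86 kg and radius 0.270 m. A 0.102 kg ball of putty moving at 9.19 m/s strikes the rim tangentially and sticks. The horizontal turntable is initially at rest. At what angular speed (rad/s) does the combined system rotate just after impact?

About the axle the impulsive forces during the collision are internal, so angular momentum about that axis is conserved.
I_p = ½(2.86)(0.270)² = 0.1042 kg·m². Taking the sense of the ball of putty's angular momentum as positive, L_{ball} = m v R = (0.102)(9.19)(0.270) = 0.2531 kg·m²/s.
L_i = 0 + 0.2531 = 0.2531 kg·m²/s.
After sticking, I_f = I_p + m R² = 0.1042 + (0.102)(0.270)² = 0.1117 kg·m².
ω_f = L_i / I_f = 0.2531 / 0.1117 = 2.266 rad/s.

|ω_f| ≈ 2.27 rad/s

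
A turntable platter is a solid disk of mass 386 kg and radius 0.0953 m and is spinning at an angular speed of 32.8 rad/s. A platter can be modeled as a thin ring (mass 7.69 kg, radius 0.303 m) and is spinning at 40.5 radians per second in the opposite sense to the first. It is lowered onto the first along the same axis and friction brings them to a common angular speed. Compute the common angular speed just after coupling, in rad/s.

|ω_f| ≈ 11.8 rad/s

No external torque acts about the common axis, so total angular momentum is conserved.
Moments of inertia: I_A = ½(386)(0.0953)² = 1.753 kg·m²; I_B = (7.69)(0.303)² = 0.7060 kg·m².
Taking A's sense as positive: L = (1.753)(32.8) − (0.7060)(40.5) = 28.90 kg·m²·rad/s.
Combined I = 1.753 + 0.7060 = 2.459 kg·m².
ω_f = L / I = 28.90 / 2.459 = 11.75 rad/s.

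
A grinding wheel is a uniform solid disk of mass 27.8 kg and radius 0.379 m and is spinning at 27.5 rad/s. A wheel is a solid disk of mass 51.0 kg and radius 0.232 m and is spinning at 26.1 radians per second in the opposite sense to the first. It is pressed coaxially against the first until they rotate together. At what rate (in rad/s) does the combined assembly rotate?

|ω_f| ≈ 5.66 rad/s

The coupling torques are internal; angular momentum about the shared axis is conserved.
Moments of inertia: I_A = ½(27.8)(0.379)² = 1.997 kg·m²; I_B = ½(51.0)(0.232)² = 1.373 kg·m².
Taking A's sense as positive: L = (1.997)(27.5) − (1.373)(26.1) = 19.08 kg·m²·rad/s.
Combined I = 1.997 + 1.373 = 3.369 kg·m².
ω_f = L / I = 19.08 / 3.369 = 5.664 rad/s.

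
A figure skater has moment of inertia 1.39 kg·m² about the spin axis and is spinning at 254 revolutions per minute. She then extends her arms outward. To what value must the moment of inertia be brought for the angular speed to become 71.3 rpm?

No external torque acts about the spin axis, so angular momentum is conserved.
I₂ = I₁ω₁ / ω₂ = (1.39)(254) / (71.3) = 4.952 kg·m².

I₂ ≈ 4.95 kg·m²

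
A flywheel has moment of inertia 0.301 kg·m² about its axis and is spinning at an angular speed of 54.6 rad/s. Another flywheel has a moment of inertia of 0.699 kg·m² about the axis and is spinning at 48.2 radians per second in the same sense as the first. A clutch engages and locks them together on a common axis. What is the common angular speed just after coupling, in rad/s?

The coupling torques are internal; angular momentum about the shared axis is conserved.
Taking A's sense as positive: L = (0.3010)(54.6) + (0.6990)(48.2) = 50.13 kg·m²·rad/s.
Combined I = 0.3010 + 0.6990 = 1.000 kg·m².
ω_f = L / I = 50.13 / 1.000 = 50.13 rad/s.

|ω_f| ≈ 50.1 rad/s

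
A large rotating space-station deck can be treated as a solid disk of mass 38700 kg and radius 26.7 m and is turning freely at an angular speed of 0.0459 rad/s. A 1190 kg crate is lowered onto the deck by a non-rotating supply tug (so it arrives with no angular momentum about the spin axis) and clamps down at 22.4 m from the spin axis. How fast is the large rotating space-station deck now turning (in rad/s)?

ω_f ≈ 0.0440 rad/s

The added mass arrives with no angular momentum about the spin axis, and any external torque about the spin axis is negligible, so the system's angular momentum is conserved.
I_p = ½(38700)(26.7)² = 1.379e+07 kg·m².
Added inertia Σmr² = (1190)(22.4)² = 5.971e+05 kg·m²; I_f = 1.379e+07 + 5.971e+05 = 1.439e+07 kg·m².
ω_f = I_p ω_i / I_f = (1.379e+07)(0.0459) / 1.439e+07 = 0.04400 rad/s.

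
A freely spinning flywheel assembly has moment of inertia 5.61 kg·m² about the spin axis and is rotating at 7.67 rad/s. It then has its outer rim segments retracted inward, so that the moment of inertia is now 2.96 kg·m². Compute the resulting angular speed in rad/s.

ω₂ ≈ 14.5 rad/s

No external torque acts about the spin axis, so angular momentum is conserved.
ω₂ = I₁ω₁ / I₂ = (5.610)(7.67 rad/s) / (2.960) = 14.54 rad/s.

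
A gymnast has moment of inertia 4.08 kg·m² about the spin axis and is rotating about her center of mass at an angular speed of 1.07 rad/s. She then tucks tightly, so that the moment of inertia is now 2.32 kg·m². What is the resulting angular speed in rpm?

With no external torque about the axis, L is conserved: I₁ω₁ = I₂ω₂.
ω₂ = I₁ω₁ / I₂ = (4.080)(1.07 rad/s) / (2.320) = 1.882 rad/s = 17.97 rpm.

ω₂ ≈ 18.0 rpm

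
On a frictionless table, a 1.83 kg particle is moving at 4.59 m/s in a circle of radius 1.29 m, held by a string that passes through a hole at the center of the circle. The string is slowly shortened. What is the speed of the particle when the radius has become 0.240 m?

v₂ ≈ 24.7 m/s

The only horizontal force on the mass is along the cord (radial), so it exerts no torque about the hole and angular momentum m v r is conserved.
v₂ = v₁ r₁ / r₂ = (4.59)(1.29) / (0.240) = 24.67 m/s.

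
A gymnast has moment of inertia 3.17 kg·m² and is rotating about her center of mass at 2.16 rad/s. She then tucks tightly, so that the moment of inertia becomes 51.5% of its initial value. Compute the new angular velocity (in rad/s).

No external torque acts about the spin axis, so angular momentum is conserved.
I₂ = 0.515 × 3.17 = 1.633 kg·m².
ω₂ = I₁ω₁ / I₂ = (3.170)(2.16 rad/s) / (1.633) = 4.194 rad/s.

ω₂ ≈ 4.19 rad/s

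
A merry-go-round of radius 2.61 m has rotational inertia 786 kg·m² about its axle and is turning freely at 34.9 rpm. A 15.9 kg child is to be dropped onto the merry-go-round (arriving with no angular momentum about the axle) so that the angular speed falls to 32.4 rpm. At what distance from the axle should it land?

The added mass arrives with no angular momentum about the axle, and any external torque about the axle is negligible, so the system's angular momentum is conserved.
I_p ω_i = (I_p + m r²) ω_f ⇒ m r² = I_p(ω_i/ω_f − 1) = 786.0(34.9/32.4 − 1) = 60.65 kg·m².
r = √(60.65/15.9) = 1.953 m.

r ≈ 1.95 m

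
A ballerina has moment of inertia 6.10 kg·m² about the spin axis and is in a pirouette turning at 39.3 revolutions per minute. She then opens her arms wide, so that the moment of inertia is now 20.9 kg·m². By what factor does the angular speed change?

ω₂/ω₁ ≈ 0.292

With no external torque about the axis, L is conserved: I₁ω₁ = I₂ω₂.
ω₂/ω₁ = I₁/I₂ = 6.100 / 20.90 = 0.2919.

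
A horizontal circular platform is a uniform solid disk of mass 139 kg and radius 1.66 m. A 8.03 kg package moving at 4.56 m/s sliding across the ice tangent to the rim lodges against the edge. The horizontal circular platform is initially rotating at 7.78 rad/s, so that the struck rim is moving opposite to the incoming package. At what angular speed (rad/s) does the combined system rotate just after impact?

|ω_f| ≈ 6.69 rad/s

About the central axle the impulsive forces during the collision are internal, so angular momentum about that axis is conserved.
I_p = ½(139)(1.66)² = 191.5 kg·m². Taking the sense of the package's angular momentum as positive, L_{package} = m v R = (8.03)(4.56)(1.66) = 60.78 kg·m²/s.
L_i = −I_p ω_p + m v R = −(191.5)(7.78) + 60.78 = -1429 kg·m²/s.
After sticking, I_f = I_p + m R² = 191.5 + (8.03)(1.66)² = 213.6 kg·m².
ω_f = L_i / I_f = -1429 / 213.6 = -6.690 rad/s.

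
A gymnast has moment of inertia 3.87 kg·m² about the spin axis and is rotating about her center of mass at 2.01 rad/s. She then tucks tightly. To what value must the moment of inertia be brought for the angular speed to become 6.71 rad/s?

No external torque acts about the spin axis, so angular momentum is conserved.
I₂ = I₁ω₁ / ω₂ = (3.87)(2.01) / (6.71) = 1.159 kg·m².

I₂ ≈ 1.16 kg·m²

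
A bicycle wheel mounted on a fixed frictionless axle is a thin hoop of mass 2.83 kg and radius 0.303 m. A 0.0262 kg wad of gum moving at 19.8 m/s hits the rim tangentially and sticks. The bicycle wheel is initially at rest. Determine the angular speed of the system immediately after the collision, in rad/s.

About the axle the impulsive forces during the collision are internal, so angular momentum about that axis is conserved.
I_p = (2.83)(0.303)² = 0.2598 kg·m². Taking the sense of the wad of gum's angular momentum as positive, L_{wad} = m v R = (0.0262)(19.8)(0.303) = 0.1572 kg·m²/s.
L_i = 0 + 0.1572 = 0.1572 kg·m²/s.
After sticking, I_f = I_p + m R² = 0.2598 + (0.0262)(0.303)² = 0.2622 kg·m².
ω_f = L_i / I_f = 0.1572 / 0.2622 = 0.5994 rad/s.

|ω_f| ≈ 0.599 rad/s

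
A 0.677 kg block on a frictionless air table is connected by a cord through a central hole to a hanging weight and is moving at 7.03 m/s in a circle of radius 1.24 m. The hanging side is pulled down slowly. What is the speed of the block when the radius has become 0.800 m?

v₂ ≈ 10.9 m/s

Central (radial) force ⇒ zero torque about the center ⇒ m v r is constant.
v₂ = v₁ r₁ / r₂ = (7.03)(1.24) / (0.800) = 10.90 m/s.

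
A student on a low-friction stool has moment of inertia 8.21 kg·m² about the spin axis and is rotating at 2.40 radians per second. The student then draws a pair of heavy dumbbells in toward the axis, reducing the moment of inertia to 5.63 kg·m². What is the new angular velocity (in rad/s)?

Angular momentum about the spin axis is conserved since the torque about it is zero.
ω₂ = I₁ω₁ / I₂ = (8.210)(2.40 rad/s) / (5.630) = 3.500 rad/s.

ω₂ ≈ 3.50 rad/s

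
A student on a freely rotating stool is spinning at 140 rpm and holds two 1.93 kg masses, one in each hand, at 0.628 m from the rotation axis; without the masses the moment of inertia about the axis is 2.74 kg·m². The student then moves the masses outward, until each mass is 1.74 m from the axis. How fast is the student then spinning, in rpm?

ω₂ ≈ 41.4 rpm

No external torque acts about the spin axis, so angular momentum is conserved.
I₁ = 2.74 + 2(1.93)(0.628)² = 4.262 kg·m²; I₂ = 2.74 + 2(1.93)(1.74)² = 14.43 kg·m².
ω₂ = I₁ω₁ / I₂ = (4.262)(140 rpm) / (14.43) = 41.36 rpm.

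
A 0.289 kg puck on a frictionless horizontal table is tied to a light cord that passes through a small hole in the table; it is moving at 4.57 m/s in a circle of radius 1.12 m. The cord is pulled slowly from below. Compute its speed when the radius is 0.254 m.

v₂ ≈ 20.2 m/s

Central (radial) force ⇒ zero torque about the center ⇒ m v r is constant.
v₂ = v₁ r₁ / r₂ = (4.57)(1.12) / (0.254) = 20.15 m/s.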